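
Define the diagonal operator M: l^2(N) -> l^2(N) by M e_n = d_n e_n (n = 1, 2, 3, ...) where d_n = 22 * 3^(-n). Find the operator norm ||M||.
||M|| = 22/3 (attained at n = 1)

For M diagonal, ||M|| = sup_n |d_n|. The sequence d_n = 22 * 3^(-n) is positive and strictly decreasing (ratio 3^(-1) < 1), so the supremum is d_1 = 22/3. Hence ||M|| = 22/3.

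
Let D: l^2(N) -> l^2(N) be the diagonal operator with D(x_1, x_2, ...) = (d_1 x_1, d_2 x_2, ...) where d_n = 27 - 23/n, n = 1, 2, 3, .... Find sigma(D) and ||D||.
sigma(D) = {27 - 23/n : n ≥ 1} ∪ {27}; ||D|| = 27

A bounded diagonal operator on l^2 with diagonal entries d_n has spectrum equal to the closure of {d_n : n ≥ 1}: every d_n is an eigenvalue (with eigenvector e_n), so {d_n} ⊂ sigma(D); the spectrum is closed, so its closure is too; and for lambda not in the closure, (D - lambda I) has bounded inverse (the diagonal entries 1/(d_n - lambda) are bounded). For our sequence d_n = 27 - 23/n, n = 1, 2, 3, ...:
  - {d_n} = {27 - 23/n : n ≥ 1}; the only limit point is 27
  - closure = {27 - 23/n : n ≥ 1} ∪ {27}
For the norm: a diagonal operator has ||D|| = sup_n |d_n|. Here d_n = 27 - 23/n increases monotonically from d_1 = 4 toward 27, with all terms in [4, 27); so sup_n |d_n| = 27 (the supremum is the limit, not attained). So ||D|| = 27.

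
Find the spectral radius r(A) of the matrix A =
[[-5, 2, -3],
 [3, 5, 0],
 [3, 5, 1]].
r(A) ≈ 4.8516

The eigenvalues of A are the roots of its characteristic polynomial. With M = A (coefficients from the trace, the sum of principal 2x2 minors, and det A):
  p(λ) = det(λ I - M) = λ^3 - λ^2 - 22λ + 31.
No integer candidate from the rational root theorem (±divisors of 31) is a root, so the roots are irrational. The cubic discriminant is Δ = 29529 > 0, so there are three distinct real roots. p(-5) = -9 and p(-4) = 39 have opposite signs, so a root lies in (-5, -4); Newton's method refines it to λ ≈ -4.8516. p(1) = 9 and p(2) = -9 have opposite signs, so a root lies in (1, 2); Newton's method refines it to λ ≈ 1.4525. p(4) = -9 and p(5) = 21 have opposite signs, so a root lies in (4, 5); Newton's method refines it to λ ≈ 4.3991. Check (Vieta): the three roots sum to 1, matching tr M = 1.
Thus the eigenvalues (to 4 decimals) are -4.8516 (modulus 4.8516); 1.4525 (modulus 1.4525); 4.3991 (modulus 4.3991). The spectral radius is the largest modulus: r(A) ≈ 4.8516. (Cross-check: r(A) ≤ ||A||_2 ≈ 8.4304; equality holds whenever A is normal, though it can also hold for some non-normal A.)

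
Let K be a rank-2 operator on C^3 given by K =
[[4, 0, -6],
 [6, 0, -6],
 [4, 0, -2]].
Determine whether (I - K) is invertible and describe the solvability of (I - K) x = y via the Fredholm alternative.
(I - K) is invertible (det(I - K) = 15 ≠ 0), so for every y in C^3 the equation (I - K) x = y has a unique solution.

K has rank 2 and factors as K = U V^T = u1 v1^T + u2 v2^T with u1 = (1, 0, -1), v1 = (-2, 0, 0), u2 = (3, 3, 1), v2 = (2, 0, -2) (multiplying out reproduces the displayed K). The nonzero eigenvalues of U V^T coincide with those of the 2 x 2 matrix G = V^T U = [[v1·u1, v1·u2], [v2·u1, v2·u2]] = [[-2, -6], [4, 4]], and by the Sylvester determinant identity det(I_3 - U V^T) = det(I_2 - V^T U) = det([[3, 6], [-4, -3]]) = (3)(-3) - (6)(-4) = 15. (Direct check: I - K =
[[-3, 0, 6],
 [-6, 1, 6],
 [-4, 0, 3]]
has determinant 15.) The finite-dimensional Fredholm alternative says: either (I - K) is invertible, or ker(I - K) ≠ {0} and then range(I - K) = ker((I - K)^*)^⊥, with dim ker(I - K) = dim ker((I - K)^*). Since det(I - K) ≠ 0, 1 is not an eigenvalue of K and ker(I - K) = {0}, so we are in the first case: for every y there is a unique x = (I - K)^(-1) y. (Explicitly, by the Woodbury identity, (I - U V^T)^(-1) = I + U (I_2 - G)^(-1) V^T.)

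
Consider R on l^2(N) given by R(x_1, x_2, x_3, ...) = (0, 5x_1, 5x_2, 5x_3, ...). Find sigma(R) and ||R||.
sigma(R) = closed disk {z in C : |z| ≤ 5}; ||R|| = 5

Note R = 5·U where U is the unit right shift (U x)_k = x_{k-1} (with x_0 := 0); so ||R|| = 5||U|| and sigma(R) = 5·sigma(U). ||R x||^2 = sum_{k≥1} |5x_k|^2 = 25||x||^2, so ||R|| = 5 and sigma(R) ⊂ {|z| ≤ 5}. For any |lambda| < 5, the equation (R - lambda I) x = 0 forces x_1 = 0, then 5x_k = lambda x_{k+1} ⇒ x = 0, so R has no eigenvalues. But (R - lambda I) is not surjective for |lambda| < 5: solving (R - lambda I) x = e_1 would require x_n proportional to (lambda/5)^(-n), which is not in l^2. So every |lambda| < 5 lies in the residual spectrum. The boundary |lambda| = 5 is in the approximate point spectrum (the spectrum is closed). Hence sigma(R) is the closed disk of radius 5.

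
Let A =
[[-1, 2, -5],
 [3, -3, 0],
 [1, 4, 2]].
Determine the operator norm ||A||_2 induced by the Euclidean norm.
||A||_2 = sqrt((42 + sqrt(792))/2) ≈ 5.9221 (= sqrt(largest eigenvalue of A^T A))

||A||_2 = sigma_max(A) = sqrt(lambda_max(A^T A)). Form the symmetric matrix M = A^T A =
[[11, -7, 7],
 [-7, 29, -2],
 [7, -2, 29]].
Its characteristic polynomial (trace, sum of principal 2x2 minors, determinant of M give the coefficients) is
  p(λ) = det(λ I - M) = λ^3 - 69λ^2 + 1377λ - 6561.
By the rational root theorem any rational root is an integer divisor of 6561. Testing λ = 27: p(27) = 19683 - 50301 + 37179 - 6561 = 0, so λ = 27 is a root. Dividing out (λ - 27) leaves p(λ) = (λ - 27)(λ^2 - 42λ + 243). For λ^2 - 42λ + 243 the discriminant is 792. It is nonnegative but not a perfect square, so the roots are real and irrational: λ = (42 ± sqrt(792))/2 ≈ 35.0712, 6.9288.
So the eigenvalues of A^T A are ≈ 6.9288, 27, 35.0712 (all ≥ 0, as they must be for A^T A). The largest is λ_max = (42 + sqrt(792))/2 ≈ 35.0712, hence ||A||_2 = sqrt(λ_max) = sqrt((42 + sqrt(792))/2) ≈ 5.9221.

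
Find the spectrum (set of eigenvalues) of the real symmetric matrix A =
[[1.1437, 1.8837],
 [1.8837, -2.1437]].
sigma(A) ≈ {-3, 2}

A is real symmetric, so its spectrum consists of real eigenvalues. Expanding the characteristic polynomial of the displayed matrix gives
  det(λ I - A) = p(λ) = λ^2 + (1)λ + (-6).
Solving p(λ) = 0 yields eigenvalues ≈ -3, 2. (A is shown rounded to 4 decimals, so these recover the underlying integer eigenvalues to within that precision.)
Verification: the trace of A = -1 equals the sum of eigenvalues -1, and det(A) ≈ -6.0001 matches the eigenvalue product -6.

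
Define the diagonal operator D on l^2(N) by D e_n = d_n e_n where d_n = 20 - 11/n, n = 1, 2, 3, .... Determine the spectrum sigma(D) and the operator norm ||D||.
sigma(D) = {20 - 11/n : n ≥ 1} ∪ {20}; ||D|| = 20

A bounded diagonal operator on l^2 with diagonal entries d_n has spectrum equal to the closure of {d_n : n ≥ 1}: every d_n is an eigenvalue (with eigenvector e_n), so {d_n} ⊂ sigma(D); the spectrum is closed, so its closure is too; and for lambda not in the closure, (D - lambda I) has bounded inverse (the diagonal entries 1/(d_n - lambda) are bounded). For our sequence d_n = 20 - 11/n, n = 1, 2, 3, ...:
  - {d_n} = {20 - 11/n : n ≥ 1}; the only limit point is 20
  - closure = {20 - 11/n : n ≥ 1} ∪ {20}
For the norm: a diagonal operator has ||D|| = sup_n |d_n|. Here d_n = 20 - 11/n increases monotonically from d_1 = 9 toward 20, with all terms in [9, 20); so sup_n |d_n| = 20 (the supremum is the limit, not attained). So ||D|| = 20.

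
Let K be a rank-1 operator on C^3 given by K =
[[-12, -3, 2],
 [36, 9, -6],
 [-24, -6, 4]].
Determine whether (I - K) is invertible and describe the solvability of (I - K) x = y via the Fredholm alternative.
(I - K) is singular (det(I - K) = 0, i.e. 1 ∈ sigma(K)). (I - K) x = y is solvable iff y ⊥ ker((I - K)^*) = span{(-12, -3, 2)}, i.e. iff -12y_1 - 3y_2 + 2y_3 = 0. When solvable, the solutions are x = y + c·(1, -3, 2), c arbitrary (ker(I - K) = span{(1, -3, 2)}, dimension 1).

K has rank 1, so it is an outer product K = u v^T: every row of K is a multiple of one row vector. Reading off the entries, u = (1, -3, 2) and v = (-12, -3, 2) (row i of K equals u_i·v^T). A rank-one matrix u v^T satisfies K u = u (v·u) and kills the (2)-dimensional subspace v^⊥, so its characteristic polynomial is lambda^2 (lambda - v·u) with v·u = tr K = 1. Hence the eigenvalues of I - K are 1 (multiplicity 2) and 1 - (1) = 0, so det(I - K) = 0. (Direct check: I - K =
[[13, 3, -2],
 [-36, -8, 6],
 [24, 6, -3]]
has determinant 0.) So 1 is an eigenvalue of K and (I - K) is not invertible. The finite-dimensional Fredholm alternative says: either (I - K) is invertible, or ker(I - K) ≠ {0} and then range(I - K) = ker((I - K)^*)^⊥, with dim ker(I - K) = dim ker((I - K)^*). We are in the second case, so we need both kernels. Kernel of I - K: (I - K) u = u - u (v·u) = u - u = 0, so ker(I - K) = span{u} = span{(1, -3, 2)} (it is exactly 1-dimensional because rank(I - K) = 2). Kernel of the adjoint: K is real, so (I - K)^* = I - K^T = I - v u^T, and (I - v u^T) v = v - v (u·v) = 0; hence ker((I - K)^*) = span{v} = span{(-12, -3, 2)}. Therefore (I - K) x = y is solvable iff <y, v> = 0, i.e. iff -12y_1 - 3y_2 + 2y_3 = 0. When this holds, K y = u (v·y) = 0, so (I - K) y = y and x = y is a particular solution; the full solution set is the line x = y + c·u = y + c·(1, -3, 2), c ∈ C.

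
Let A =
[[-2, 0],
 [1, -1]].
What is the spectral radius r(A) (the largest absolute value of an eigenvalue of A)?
r(A) = 2

The eigenvalues of A are the roots of its characteristic polynomial. With M = A (coefficients from the trace and determinant):
  p(λ) = det(λ I - M) = λ^2 + 3λ + 2.
For λ^2 + 3λ + 2 the discriminant is 1. It is a perfect square (1^2), so the roots are rational: λ = (-3 ± 1)/2 = -1, -2.
Thus the eigenvalues (to 4 decimals) are -1 (modulus 1); -2 (modulus 2). The spectral radius is the largest modulus: r(A) = 2. (Cross-check: r(A) ≤ ||A||_2 ≈ 2.2882; equality holds whenever A is normal, though it can also hold for some non-normal A.)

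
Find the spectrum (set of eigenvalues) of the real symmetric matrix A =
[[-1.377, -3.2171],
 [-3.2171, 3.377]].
sigma(A) ≈ {-3, 5}

A is real symmetric, so its spectrum consists of real eigenvalues. Expanding the characteristic polynomial of the displayed matrix gives
  det(λ I - A) = p(λ) = λ^2 + (-2)λ + (-15).
Solving p(λ) = 0 yields eigenvalues ≈ -3, 5. (A is shown rounded to 4 decimals, so these recover the underlying integer eigenvalues to within that precision.)
Verification: the trace of A = 2 equals the sum of eigenvalues 2, and det(A) ≈ -14.9999 matches the eigenvalue product -15.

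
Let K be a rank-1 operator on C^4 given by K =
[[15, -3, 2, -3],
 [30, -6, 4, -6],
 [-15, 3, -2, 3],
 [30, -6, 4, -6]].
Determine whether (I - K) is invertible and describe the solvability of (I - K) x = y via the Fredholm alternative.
(I - K) is singular (det(I - K) = 0, i.e. 1 ∈ sigma(K)). (I - K) x = y is solvable iff y ⊥ ker((I - K)^*) = span{(15, -3, 2, -3)}, i.e. iff 15y_1 - 3y_2 + 2y_3 - 3y_4 = 0. When solvable, the solutions are x = y + c·(1, 2, -1, 2), c arbitrary (ker(I - K) = span{(1, 2, -1, 2)}, dimension 1).

K has rank 1, so it is an outer product K = u v^T: every row of K is a multiple of one row vector. Reading off the entries, u = (1, 2, -1, 2) and v = (15, -3, 2, -3) (row i of K equals u_i·v^T). A rank-one matrix u v^T satisfies K u = u (v·u) and kills the (3)-dimensional subspace v^⊥, so its characteristic polynomial is lambda^3 (lambda - v·u) with v·u = tr K = 1. Hence the eigenvalues of I - K are 1 (multiplicity 3) and 1 - (1) = 0, so det(I - K) = 0. (Direct check: I - K =
[[-14, 3, -2, 3],
 [-30, 7, -4, 6],
 [15, -3, 3, -3],
 [-30, 6, -4, 7]]
has determinant 0.) So 1 is an eigenvalue of K and (I - K) is not invertible. The finite-dimensional Fredholm alternative says: either (I - K) is invertible, or ker(I - K) ≠ {0} and then range(I - K) = ker((I - K)^*)^⊥, with dim ker(I - K) = dim ker((I - K)^*). We are in the second case, so we need both kernels. Kernel of I - K: (I - K) u = u - u (v·u) = u - u = 0, so ker(I - K) = span{u} = span{(1, 2, -1, 2)} (it is exactly 1-dimensional because rank(I - K) = 3). Kernel of the adjoint: K is real, so (I - K)^* = I - K^T = I - v u^T, and (I - v u^T) v = v - v (u·v) = 0; hence ker((I - K)^*) = span{v} = span{(15, -3, 2, -3)}. Therefore (I - K) x = y is solvable iff <y, v> = 0, i.e. iff 15y_1 - 3y_2 + 2y_3 - 3y_4 = 0. When this holds, K y = u (v·y) = 0, so (I - K) y = y and x = y is a particular solution; the full solution set is the line x = y + c·u = y + c·(1, 2, -1, 2), c ∈ C.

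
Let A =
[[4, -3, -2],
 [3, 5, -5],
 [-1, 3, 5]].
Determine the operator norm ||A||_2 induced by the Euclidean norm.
||A||_2 ≈ 8.4681 (= sqrt(largest eigenvalue of A^T A))

||A||_2 = sigma_max(A) = sqrt(lambda_max(A^T A)). Form the symmetric matrix M = A^T A =
[[26, 0, -28],
 [0, 43, -4],
 [-28, -4, 54]].
Its characteristic polynomial (trace, sum of principal 2x2 minors, determinant of M give the coefficients) is
  p(λ) = det(λ I - M) = λ^3 - 123λ^2 + 4044λ - 26244.
No integer candidate from the rational root theorem (±divisors of 26244) is a root, so the roots are irrational. The cubic discriminant is Δ = 3908320848 > 0, so there are three distinct real roots. p(8) = -1252 and p(9) = 918 have opposite signs, so a root lies in (8, 9); Newton's method refines it to λ ≈ 8.5659. p(42) = 720 and p(43) = -272 have opposite signs, so a root lies in (42, 43); Newton's method refines it to λ ≈ 42.7249. p(71) = -1252 and p(72) = 540 have opposite signs, so a root lies in (71, 72); Newton's method refines it to λ ≈ 71.7092. Check (Vieta): the three roots sum to 123, matching tr M = 123.
So the eigenvalues of A^T A are ≈ 8.5659, 42.7249, 71.7092 (all ≥ 0, as they must be for A^T A). The largest is λ_max ≈ 71.7092, hence ||A||_2 = sqrt(λ_max) ≈ 8.4681.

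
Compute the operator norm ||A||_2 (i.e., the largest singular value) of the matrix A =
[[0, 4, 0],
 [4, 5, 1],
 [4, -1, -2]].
||A||_2 ≈ 7.3477 (= sqrt(largest eigenvalue of A^T A))

||A||_2 = sigma_max(A) = sqrt(lambda_max(A^T A)). Form the symmetric matrix M = A^T A =
[[32, 16, -4],
 [16, 42, 7],
 [-4, 7, 5]].
Its characteristic polynomial (trace, sum of principal 2x2 minors, determinant of M give the coefficients) is
  p(λ) = det(λ I - M) = λ^3 - 79λ^2 + 1393λ - 2304.
No integer candidate from the rational root theorem (±divisors of 2304) is a root, so the roots are irrational. The cubic discriminant is Δ = 1174854909 > 0, so there are three distinct real roots. p(1) = -989 and p(2) = 174 have opposite signs, so a root lies in (1, 2); Newton's method refines it to λ ≈ 1.8419. p(23) = 111 and p(24) = -552 have opposite signs, so a root lies in (23, 24); Newton's method refines it to λ ≈ 23.1693. p(53) = -1509 and p(54) = 18 have opposite signs, so a root lies in (53, 54); Newton's method refines it to λ ≈ 53.9888. Check (Vieta): the three roots sum to 79, matching tr M = 79.
So the eigenvalues of A^T A are ≈ 1.8419, 23.1693, 53.9888 (all ≥ 0, as they must be for A^T A). The largest is λ_max ≈ 53.9888, hence ||A||_2 = sqrt(λ_max) ≈ 7.3477.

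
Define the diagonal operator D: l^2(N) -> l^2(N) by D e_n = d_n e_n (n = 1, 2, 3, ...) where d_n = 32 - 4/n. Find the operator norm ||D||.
||D|| = 32

For a diagonal operator on l^2 with entries d_n, ||D|| = sup_n |d_n|. Here d_1 = 28, d_2 = 30, ..., and d_n = 32 - 4/n increases monotonically toward 32. All terms lie in [28, 32), so |d_n| = d_n and the supremum is the limit 32, which is not attained by any individual d_n. Hence ||D|| = 32.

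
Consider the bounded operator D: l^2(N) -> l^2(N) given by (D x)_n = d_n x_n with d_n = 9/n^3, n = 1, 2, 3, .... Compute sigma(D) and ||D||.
sigma(D) = {9/n^3 : n ≥ 1} ∪ {0}; ||D|| = 9

A bounded diagonal operator on l^2 with diagonal entries d_n has spectrum equal to the closure of {d_n : n ≥ 1}: every d_n is an eigenvalue (with eigenvector e_n), so {d_n} ⊂ sigma(D); the spectrum is closed, so its closure is too; and for lambda not in the closure, (D - lambda I) has bounded inverse (the diagonal entries 1/(d_n - lambda) are bounded). For our sequence d_n = 9/n^3, n = 1, 2, 3, ...:
  - {d_n} = {9/n^3 : n ≥ 1}; the only limit point is 0
  - closure = {9/n^3 : n ≥ 1} ∪ {0}
For the norm: a diagonal operator has ||D|| = sup_n |d_n|. Here d_n = 9/n^3 is positive and decreasing, so sup_n |d_n| = d_1 = 9. So ||D|| = 9.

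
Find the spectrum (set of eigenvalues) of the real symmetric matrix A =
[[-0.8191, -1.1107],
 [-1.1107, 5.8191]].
sigma(A) ≈ {-1, 6}

A is real symmetric, so its spectrum consists of real eigenvalues. Expanding the characteristic polynomial of the displayed matrix gives
  det(λ I - A) = p(λ) = λ^2 + (-5)λ + (-6).
Solving p(λ) = 0 yields eigenvalues ≈ -1, 6. (A is shown rounded to 4 decimals, so these recover the underlying integer eigenvalues to within that precision.)
Verification: the trace of A = 5 equals the sum of eigenvalues 5, and det(A) ≈ -6.0001 matches the eigenvalue product -6.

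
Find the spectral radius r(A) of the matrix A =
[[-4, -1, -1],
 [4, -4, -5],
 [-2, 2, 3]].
r(A) = sqrt(10) ≈ 3.1623

The eigenvalues of A are the roots of its characteristic polynomial. With M = A (coefficients from the trace, the sum of principal 2x2 minors, and det A):
  p(λ) = det(λ I - M) = λ^3 + 5λ^2 + 4λ - 10.
By the rational root theorem any rational root is an integer divisor of 10. Testing λ = 1: p(1) = 1 + 5 + 4 - 10 = 0, so λ = 1 is a root. Dividing out (λ - 1) leaves p(λ) = (λ - 1)(λ^2 + 6λ + 10). For λ^2 + 6λ + 10 the discriminant is -4. It is negative, so the roots are the complex-conjugate pair λ = -3 ± (sqrt(4)/2) i ≈ -3 ± 1i. For a conjugate pair the product of the roots equals the constant term, so |λ|^2 = 10 and |λ| = sqrt(10) ≈ 3.1623.
Thus the eigenvalues (to 4 decimals) are -3 ± 1i (modulus 3.1623); 1 (modulus 1). The spectral radius is the largest modulus: r(A) = sqrt(10) ≈ 3.1623. (Cross-check: r(A) ≤ ||A||_2 ≈ 8.6546; equality holds whenever A is normal, though it can also hold for some non-normal A.)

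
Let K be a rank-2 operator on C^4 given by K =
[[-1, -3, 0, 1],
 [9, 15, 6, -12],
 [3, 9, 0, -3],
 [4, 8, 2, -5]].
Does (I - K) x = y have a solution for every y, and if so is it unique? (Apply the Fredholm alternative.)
(I - K) is invertible (det(I - K) = -22 ≠ 0), so for every y in C^4 the equation (I - K) x = y has a unique solution.

K has rank 2 and factors as K = U V^T = u1 v1^T + u2 v2^T with u1 = (-1, 3, 3, 2), v1 = (1, 3, 0, -1), u2 = (0, 3, 0, 1), v2 = (2, 2, 2, -3) (multiplying out reproduces the displayed K). The nonzero eigenvalues of U V^T coincide with those of the 2 x 2 matrix G = V^T U = [[v1·u1, v1·u2], [v2·u1, v2·u2]] = [[6, 8], [4, 3]], and by the Sylvester determinant identity det(I_4 - U V^T) = det(I_2 - V^T U) = det([[-5, -8], [-4, -2]]) = (-5)(-2) - (-8)(-4) = -22. (Direct check: I - K =
[[2, 3, 0, -1],
 [-9, -14, -6, 12],
 [-3, -9, 1, 3],
 [-4, -8, -2, 6]]
has determinant -22.) The finite-dimensional Fredholm alternative says: either (I - K) is invertible, or ker(I - K) ≠ {0} and then range(I - K) = ker((I - K)^*)^⊥, with dim ker(I - K) = dim ker((I - K)^*). Since det(I - K) ≠ 0, 1 is not an eigenvalue of K and ker(I - K) = {0}, so we are in the first case: for every y there is a unique x = (I - K)^(-1) y. (Explicitly, by the Woodbury identity, (I - U V^T)^(-1) = I + U (I_2 - G)^(-1) V^T.)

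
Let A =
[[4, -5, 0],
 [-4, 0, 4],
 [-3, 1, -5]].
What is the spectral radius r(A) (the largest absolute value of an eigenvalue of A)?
r(A) ≈ 7.4703

The eigenvalues of A are the roots of its characteristic polynomial. With M = A (coefficients from the trace, the sum of principal 2x2 minors, and det A):
  p(λ) = det(λ I - M) = λ^3 + λ^2 - 44λ - 144.
No integer candidate from the rational root theorem (±divisors of 144) is a root, so the roots are irrational. The cubic discriminant is Δ = -102576 < 0, so there is one real root and a complex-conjugate pair. p(7) = -60 and p(8) = 80 have opposite signs, so a root lies in (7, 8); Newton's method refines it to λ ≈ 7.4703. Dividing out (λ - (7.4703)) leaves approximately λ^2 + 8.4703λ + 19.2762. For λ^2 + 8.4703λ + 19.2762 the discriminant is -5.3584. It is negative, so the remaining roots are the complex-conjugate pair λ ≈ -4.2352 ± 1.1574i. Their product equals the constant term, so |λ|^2 ≈ 19.2762 and |λ| ≈ 4.3905.
Thus the eigenvalues (to 4 decimals) are 7.4703 (modulus 7.4703); -4.2352 ± 1.1574i (modulus 4.3905). The spectral radius is the largest modulus: r(A) ≈ 7.4703. (Cross-check: r(A) ≤ ||A||_2 ≈ 7.6135; equality holds whenever A is normal, though it can also hold for some non-normal A.)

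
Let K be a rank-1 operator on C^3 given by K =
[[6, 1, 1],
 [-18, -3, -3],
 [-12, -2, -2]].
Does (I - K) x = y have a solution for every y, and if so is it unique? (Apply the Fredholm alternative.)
(I - K) is singular (det(I - K) = 0, i.e. 1 ∈ sigma(K)). (I - K) x = y is solvable iff y ⊥ ker((I - K)^*) = span{(6, 1, 1)}, i.e. iff 6y_1 + y_2 + y_3 = 0. When solvable, the solutions are x = y + c·(1, -3, -2), c arbitrary (ker(I - K) = span{(1, -3, -2)}, dimension 1).

K has rank 1, so it is an outer product K = u v^T: every row of K is a multiple of one row vector. Reading off the entries, u = (1, -3, -2) and v = (6, 1, 1) (row i of K equals u_i·v^T). A rank-one matrix u v^T satisfies K u = u (v·u) and kills the (2)-dimensional subspace v^⊥, so its characteristic polynomial is lambda^2 (lambda - v·u) with v·u = tr K = 1. Hence the eigenvalues of I - K are 1 (multiplicity 2) and 1 - (1) = 0, so det(I - K) = 0. (Direct check: I - K =
[[-5, -1, -1],
 [18, 4, 3],
 [12, 2, 3]]
has determinant 0.) So 1 is an eigenvalue of K and (I - K) is not invertible. The finite-dimensional Fredholm alternative says: either (I - K) is invertible, or ker(I - K) ≠ {0} and then range(I - K) = ker((I - K)^*)^⊥, with dim ker(I - K) = dim ker((I - K)^*). We are in the second case, so we need both kernels. Kernel of I - K: (I - K) u = u - u (v·u) = u - u = 0, so ker(I - K) = span{u} = span{(1, -3, -2)} (it is exactly 1-dimensional because rank(I - K) = 2). Kernel of the adjoint: K is real, so (I - K)^* = I - K^T = I - v u^T, and (I - v u^T) v = v - v (u·v) = 0; hence ker((I - K)^*) = span{v} = span{(6, 1, 1)}. Therefore (I - K) x = y is solvable iff <y, v> = 0, i.e. iff 6y_1 + y_2 + y_3 = 0. When this holds, K y = u (v·y) = 0, so (I - K) y = y and x = y is a particular solution; the full solution set is the line x = y + c·u = y + c·(1, -3, -2), c ∈ C.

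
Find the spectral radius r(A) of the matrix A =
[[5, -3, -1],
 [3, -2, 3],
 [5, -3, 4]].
r(A) ≈ 5.1345

The eigenvalues of A are the roots of its characteristic polynomial. With M = A (coefficients from the trace, the sum of principal 2x2 minors, and det A):
  p(λ) = det(λ I - M) = λ^3 - 7λ^2 + 25λ + 5.
No integer candidate from the rational root theorem (±divisors of 5) is a root, so the roots are irrational. The cubic discriminant is Δ = -41440 < 0, so there is one real root and a complex-conjugate pair. p(-1) = -28 and p(0) = 5 have opposite signs, so a root lies in (-1, 0); Newton's method refines it to λ ≈ -0.1897. Dividing out (λ - (-0.1897)) leaves approximately λ^2 - 7.1897λ + 26.3636. For λ^2 - 7.1897λ + 26.3636 the discriminant is -53.7631. It is negative, so the remaining roots are the complex-conjugate pair λ ≈ 3.5948 ± 3.6662i. Their product equals the constant term, so |λ|^2 ≈ 26.3636 and |λ| ≈ 5.1345.
Thus the eigenvalues (to 4 decimals) are -0.1897 (modulus 0.1897); 3.5948 ± 3.6662i (modulus 5.1345). The spectral radius is the largest modulus: r(A) ≈ 5.1345. (Cross-check: r(A) ≤ ||A||_2 ≈ 9.6405; equality holds whenever A is normal, though it can also hold for some non-normal A.)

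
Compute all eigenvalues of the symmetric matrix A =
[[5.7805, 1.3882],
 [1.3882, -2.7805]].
sigma(A) ≈ {-3, 6}

A is real symmetric, so its spectrum consists of real eigenvalues. Expanding the characteristic polynomial of the displayed matrix gives
  det(λ I - A) = p(λ) = λ^2 + (-3)λ + (-18).
Solving p(λ) = 0 yields eigenvalues ≈ -3, 6. (A is shown rounded to 4 decimals, so these recover the underlying integer eigenvalues to within that precision.)
Verification: the trace of A = 3 equals the sum of eigenvalues 3, and det(A) ≈ -17.9998 matches the eigenvalue product -18.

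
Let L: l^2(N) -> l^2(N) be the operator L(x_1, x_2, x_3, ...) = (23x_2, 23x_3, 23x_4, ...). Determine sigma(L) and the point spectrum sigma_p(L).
sigma(L) = closed disk {z in C : |z| ≤ 23}; sigma_p(L) = open disk {z in C : |z| < 23}

Note L = 23·V where V is the unit left shift (V x)_k = x_{k+1}; so sigma(L) = 23·sigma(V) and ||L|| = 23||V||. ||L x||^2 = 529sum_{k≥2} |x_k|^2 ≤ 529||x||^2, with equality on {x : x_1 = 0}, so ||L|| = 23. For any lambda with |lambda| < 23, set r = lambda/23 (|r| < 1); the vector x = (1, r, r^2, ...) is in l^2 and satisfies L x = 23(r, r^2, ...) = lambda x, so lambda is an eigenvalue. On the boundary |lambda| = 23 the geometric series diverges, so no l^2 eigenvector exists, but these lambda lie in the approximate point spectrum. Hence sigma(L) is the closed disk of radius 23 and sigma_p(L) is the open disk.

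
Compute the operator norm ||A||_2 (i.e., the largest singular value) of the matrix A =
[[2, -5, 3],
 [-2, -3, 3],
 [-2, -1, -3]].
||A||_2 ≈ 7.2858 (= sqrt(largest eigenvalue of A^T A))

||A||_2 = sigma_max(A) = sqrt(lambda_max(A^T A)). Form the symmetric matrix M = A^T A =
[[12, -2, 6],
 [-2, 35, -21],
 [6, -21, 27]].
Its characteristic polynomial (trace, sum of principal 2x2 minors, determinant of M give the coefficients) is
  p(λ) = det(λ I - M) = λ^3 - 74λ^2 + 1208λ - 5184.
No integer candidate from the rational root theorem (±divisors of 5184) is a root, so the roots are irrational. The cubic discriminant is Δ = 152793344 > 0, so there are three distinct real roots. p(7) = -11 and p(8) = 256 have opposite signs, so a root lies in (7, 8); Newton's method refines it to λ ≈ 7.0347. p(13) = 211 and p(14) = -32 have opposite signs, so a root lies in (13, 14); Newton's method refines it to λ ≈ 13.8824. p(53) = -149 and p(54) = 1728 have opposite signs, so a root lies in (53, 54); Newton's method refines it to λ ≈ 53.0829. Check (Vieta): the three roots sum to 74, matching tr M = 74.
So the eigenvalues of A^T A are ≈ 7.0347, 13.8824, 53.0829 (all ≥ 0, as they must be for A^T A). The largest is λ_max ≈ 53.0829, hence ||A||_2 = sqrt(λ_max) ≈ 7.2858.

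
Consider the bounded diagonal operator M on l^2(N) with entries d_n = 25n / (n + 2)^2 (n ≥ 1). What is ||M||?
||M|| = 25/8 (attained at n = 2)

For M diagonal, ||M|| = sup_n |d_n|. Treat f(x) = 25x / (x + 2)^2 for real x > 0. By the quotient rule, f'(x) = 25(2 - x)/(x + 2)^3, which is positive for x < 2 and negative for x > 2. So f has a unique maximum at x = 2, and since 2 is a positive integer, the supremum over n ≥ 1 is attained at n = 2: d_2 = 25·2/(2 + 2)^2 = 25·2/16 = 25/8. Hence ||M|| = 25/8.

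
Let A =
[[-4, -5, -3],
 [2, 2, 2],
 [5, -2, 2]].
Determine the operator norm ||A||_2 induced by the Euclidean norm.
||A||_2 ≈ 8.4206 (= sqrt(largest eigenvalue of A^T A))

||A||_2 = sigma_max(A) = sqrt(lambda_max(A^T A)). Form the symmetric matrix M = A^T A =
[[45, 14, 26],
 [14, 33, 15],
 [26, 15, 17]].
Its characteristic polynomial (trace, sum of principal 2x2 minors, determinant of M give the coefficients) is
  p(λ) = det(λ I - M) = λ^3 - 95λ^2 + 1714λ - 400.
No integer candidate from the rational root theorem (±divisors of 400) is a root, so the roots are irrational. The cubic discriminant is Δ = 6168335524 > 0, so there are three distinct real roots. p(0) = -400 and p(1) = 1220 have opposite signs, so a root lies in (0, 1); Newton's method refines it to λ ≈ 0.2365. p(23) = 934 and p(24) = -160 have opposite signs, so a root lies in (23, 24); Newton's method refines it to λ ≈ 23.8565. p(70) = -2920 and p(71) = 310 have opposite signs, so a root lies in (70, 71); Newton's method refines it to λ ≈ 70.9071. Check (Vieta): the three roots sum to 95, matching tr M = 95.
So the eigenvalues of A^T A are ≈ 0.2365, 23.8565, 70.9071 (all ≥ 0, as they must be for A^T A). The largest is λ_max ≈ 70.9071, hence ||A||_2 = sqrt(λ_max) ≈ 8.4206.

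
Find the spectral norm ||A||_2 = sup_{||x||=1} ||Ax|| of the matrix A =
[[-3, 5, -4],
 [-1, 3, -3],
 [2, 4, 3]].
||A||_2 ≈ 8.27 (= sqrt(largest eigenvalue of A^T A))

||A||_2 = sigma_max(A) = sqrt(lambda_max(A^T A)). Form the symmetric matrix M = A^T A =
[[14, -10, 21],
 [-10, 50, -17],
 [21, -17, 34]].
Its characteristic polynomial (trace, sum of principal 2x2 minors, determinant of M give the coefficients) is
  p(λ) = det(λ I - M) = λ^3 - 98λ^2 + 2046λ - 1444.
No integer candidate from the rational root theorem (±divisors of 1444) is a root, so the roots are irrational. The cubic discriminant is Δ = 5663264992 > 0, so there are three distinct real roots. p(0) = -1444 and p(1) = 505 have opposite signs, so a root lies in (0, 1); Newton's method refines it to λ ≈ 0.7312. p(28) = 964 and p(29) = -139 have opposite signs, so a root lies in (28, 29); Newton's method refines it to λ ≈ 28.8752. p(68) = -1036 and p(69) = 1661 have opposite signs, so a root lies in (68, 69); Newton's method refines it to λ ≈ 68.3936. Check (Vieta): the three roots sum to 98, matching tr M = 98.
So the eigenvalues of A^T A are ≈ 0.7312, 28.8752, 68.3936 (all ≥ 0, as they must be for A^T A). The largest is λ_max ≈ 68.3936, hence ||A||_2 = sqrt(λ_max) ≈ 8.27.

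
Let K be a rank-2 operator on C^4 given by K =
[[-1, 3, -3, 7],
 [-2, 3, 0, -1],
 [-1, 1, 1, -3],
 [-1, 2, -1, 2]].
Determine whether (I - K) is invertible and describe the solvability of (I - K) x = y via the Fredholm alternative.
(I - K) is invertible (det(I - K) = 10 ≠ 0), so for every y in C^4 the equation (I - K) x = y has a unique solution.

K has rank 2 and factors as K = U V^T = u1 v1^T + u2 v2^T with u1 = (-3, 0, 1, -1), v1 = (1, -2, 1, -2), u2 = (-1, 1, 1, 0), v2 = (-2, 3, 0, -1) (multiplying out reproduces the displayed K). The nonzero eigenvalues of U V^T coincide with those of the 2 x 2 matrix G = V^T U = [[v1·u1, v1·u2], [v2·u1, v2·u2]] = [[0, -2], [7, 5]], and by the Sylvester determinant identity det(I_4 - U V^T) = det(I_2 - V^T U) = det([[1, 2], [-7, -4]]) = (1)(-4) - (2)(-7) = 10. (Direct check: I - K =
[[2, -3, 3, -7],
 [2, -2, 0, 1],
 [1, -1, 0, 3],
 [1, -2, 1, -1]]
has determinant 10.) The finite-dimensional Fredholm alternative says: either (I - K) is invertible, or ker(I - K) ≠ {0} and then range(I - K) = ker((I - K)^*)^⊥, with dim ker(I - K) = dim ker((I - K)^*). Since det(I - K) ≠ 0, 1 is not an eigenvalue of K and ker(I - K) = {0}, so we are in the first case: for every y there is a unique x = (I - K)^(-1) y. (Explicitly, by the Woodbury identity, (I - U V^T)^(-1) = I + U (I_2 - G)^(-1) V^T.)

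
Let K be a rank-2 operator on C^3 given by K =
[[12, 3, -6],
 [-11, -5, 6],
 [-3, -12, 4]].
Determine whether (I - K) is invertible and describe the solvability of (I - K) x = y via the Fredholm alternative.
(I - K) is invertible (det(I - K) = 45 ≠ 0), so for every y in C^3 the equation (I - K) x = y has a unique solution.

K has rank 2 and factors as K = U V^T = u1 v1^T + u2 v2^T with u1 = (-3, 3, 2), v1 = (-3, -3, 2), u2 = (3, -2, 3), v2 = (1, -2, 0) (multiplying out reproduces the displayed K). The nonzero eigenvalues of U V^T coincide with those of the 2 x 2 matrix G = V^T U = [[v1·u1, v1·u2], [v2·u1, v2·u2]] = [[4, 3], [-9, 7]], and by the Sylvester determinant identity det(I_3 - U V^T) = det(I_2 - V^T U) = det([[-3, -3], [9, -6]]) = (-3)(-6) - (-3)(9) = 45. (Direct check: I - K =
[[-11, -3, 6],
 [11, 6, -6],
 [3, 12, -3]]
has determinant 45.) The finite-dimensional Fredholm alternative says: either (I - K) is invertible, or ker(I - K) ≠ {0} and then range(I - K) = ker((I - K)^*)^⊥, with dim ker(I - K) = dim ker((I - K)^*). Since det(I - K) ≠ 0, 1 is not an eigenvalue of K and ker(I - K) = {0}, so we are in the first case: for every y there is a unique x = (I - K)^(-1) y. (Explicitly, by the Woodbury identity, (I - U V^T)^(-1) = I + U (I_2 - G)^(-1) V^T.)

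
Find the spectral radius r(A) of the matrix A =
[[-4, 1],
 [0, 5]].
r(A) = 5

The eigenvalues of A are the roots of its characteristic polynomial. With M = A (coefficients from the trace and determinant):
  p(λ) = det(λ I - M) = λ^2 - λ - 20.
For λ^2 - λ - 20 the discriminant is 81. It is a perfect square (9^2), so the roots are rational: λ = (1 ± 9)/2 = 5, -4.
Thus the eigenvalues (to 4 decimals) are 5 (modulus 5); -4 (modulus 4). The spectral radius is the largest modulus: r(A) = 5. (Cross-check: r(A) ≤ ||A||_2 ≈ 5.2348; equality holds whenever A is normal, though it can also hold for some non-normal A.)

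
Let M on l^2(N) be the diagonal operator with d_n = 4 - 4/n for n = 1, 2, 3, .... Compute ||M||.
||M|| = 4

For a diagonal operator on l^2 with entries d_n, ||M|| = sup_n |d_n|. Here d_1 = 0, d_2 = 2, ..., and d_n = 4 - 4/n increases monotonically toward 4. All terms lie in [0, 4), so |d_n| = d_n and the supremum is the limit 4, which is not attained by any individual d_n. Hence ||M|| = 4.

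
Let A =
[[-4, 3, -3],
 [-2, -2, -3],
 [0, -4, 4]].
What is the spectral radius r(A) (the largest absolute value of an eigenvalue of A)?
r(A) ≈ 5.1964

The eigenvalues of A are the roots of its characteristic polynomial. With M = A (coefficients from the trace, the sum of principal 2x2 minors, and det A):
  p(λ) = det(λ I - M) = λ^3 + 2λ^2 - 22λ - 80.
No integer candidate from the rational root theorem (±divisors of 80) is a root, so the roots are irrational. The cubic discriminant is Δ = -62352 < 0, so there is one real root and a complex-conjugate pair. p(5) = -15 and p(6) = 76 have opposite signs, so a root lies in (5, 6); Newton's method refines it to λ ≈ 5.1964. Dividing out (λ - (5.1964)) leaves approximately λ^2 + 7.1964λ + 15.3953. For λ^2 + 7.1964λ + 15.3953 the discriminant is -9.7931. It is negative, so the remaining roots are the complex-conjugate pair λ ≈ -3.5982 ± 1.5647i. Their product equals the constant term, so |λ|^2 ≈ 15.3953 and |λ| ≈ 3.9237.
Thus the eigenvalues (to 4 decimals) are 5.1964 (modulus 5.1964); -3.5982 ± 1.5647i (modulus 3.9237). The spectral radius is the largest modulus: r(A) ≈ 5.1964. (Cross-check: r(A) ≤ ||A||_2 ≈ 7.7286; equality holds whenever A is normal, though it can also hold for some non-normal A.)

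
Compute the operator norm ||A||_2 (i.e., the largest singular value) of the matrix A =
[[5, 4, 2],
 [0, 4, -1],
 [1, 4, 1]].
||A||_2 ≈ 8.1298 (= sqrt(largest eigenvalue of A^T A))

||A||_2 = sigma_max(A) = sqrt(lambda_max(A^T A)). Form the symmetric matrix M = A^T A =
[[26, 24, 11],
 [24, 48, 8],
 [11, 8, 6]].
Its characteristic polynomial (trace, sum of principal 2x2 minors, determinant of M give the coefficients) is
  p(λ) = det(λ I - M) = λ^3 - 80λ^2 + 931λ - 784.
No integer candidate from the rational root theorem (±divisors of 784) is a root, so the roots are irrational. The cubic discriminant is Δ = 1748286484 > 0, so there are three distinct real roots. p(0) = -784 and p(1) = 68 have opposite signs, so a root lies in (0, 1); Newton's method refines it to λ ≈ 0.9129. p(12) = 596 and p(13) = -4 have opposite signs, so a root lies in (12, 13); Newton's method refines it to λ ≈ 12.9938. p(66) = -322 and p(67) = 3236 have opposite signs, so a root lies in (66, 67); Newton's method refines it to λ ≈ 66.0933. Check (Vieta): the three roots sum to 80, matching tr M = 80.
So the eigenvalues of A^T A are ≈ 0.9129, 12.9938, 66.0933 (all ≥ 0, as they must be for A^T A). The largest is λ_max ≈ 66.0933, hence ||A||_2 = sqrt(λ_max) ≈ 8.1298.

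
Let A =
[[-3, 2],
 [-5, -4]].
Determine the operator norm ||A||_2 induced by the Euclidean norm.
||A||_2 = sqrt((54 + sqrt(980))/2) ≈ 6.5309 (= sqrt(largest eigenvalue of A^T A))

||A||_2 = sigma_max(A) = sqrt(lambda_max(A^T A)). Form the symmetric matrix M = A^T A =
[[34, 14],
 [14, 20]].
Its characteristic polynomial (trace, determinant of M give the coefficients) is
  p(λ) = det(λ I - M) = λ^2 - 54λ + 484.
For λ^2 - 54λ + 484 the discriminant is 980. It is nonnegative but not a perfect square, so the roots are real and irrational: λ = (54 ± sqrt(980))/2 ≈ 42.6525, 11.3475.
So the eigenvalues of A^T A are ≈ 11.3475, 42.6525 (all ≥ 0, as they must be for A^T A). The largest is λ_max = (54 + sqrt(980))/2 ≈ 42.6525, hence ||A||_2 = sqrt(λ_max) = sqrt((54 + sqrt(980))/2) ≈ 6.5309.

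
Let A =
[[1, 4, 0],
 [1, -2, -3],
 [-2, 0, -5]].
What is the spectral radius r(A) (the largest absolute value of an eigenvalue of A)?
r(A) ≈ 4.5845

The eigenvalues of A are the roots of its characteristic polynomial. With M = A (coefficients from the trace, the sum of principal 2x2 minors, and det A):
  p(λ) = det(λ I - M) = λ^3 + 6λ^2 - λ - 54.
No integer candidate from the rational root theorem (±divisors of 54) is a root, so the roots are irrational. The cubic discriminant is Δ = -26204 < 0, so there is one real root and a complex-conjugate pair. p(2) = -24 and p(3) = 24 have opposite signs, so a root lies in (2, 3); Newton's method refines it to λ ≈ 2.5693. Dividing out (λ - (2.5693)) leaves approximately λ^2 + 8.5693λ + 21.0173. For λ^2 + 8.5693λ + 21.0173 the discriminant is -10.6359. It is negative, so the remaining roots are the complex-conjugate pair λ ≈ -4.2847 ± 1.6306i. Their product equals the constant term, so |λ|^2 ≈ 21.0173 and |λ| ≈ 4.5845.
Thus the eigenvalues (to 4 decimals) are 2.5693 (modulus 2.5693); -4.2847 ± 1.6306i (modulus 4.5845). The spectral radius is the largest modulus: r(A) ≈ 4.5845. (Cross-check: r(A) ≤ ||A||_2 ≈ 6.1542; equality holds whenever A is normal, though it can also hold for some non-normal A.)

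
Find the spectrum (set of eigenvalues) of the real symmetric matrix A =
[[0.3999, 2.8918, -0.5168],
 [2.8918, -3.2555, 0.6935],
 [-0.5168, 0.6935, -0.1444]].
sigma(A) ≈ {-5, 0, 2}

A is real symmetric, so its spectrum consists of real eigenvalues. Expanding the characteristic polynomial of the displayed matrix gives
  det(λ I - A) = p(λ) = λ^3 + (3)λ^2 + (-10)λ + (0).
Solving p(λ) = 0 yields eigenvalues ≈ -5, 0, 2. (A is shown rounded to 4 decimals, so these recover the underlying integer eigenvalues to within that precision.)
Verification: the trace of A = -3 equals the sum of eigenvalues -3, and det(A) ≈ -0.0002 matches the eigenvalue product 0.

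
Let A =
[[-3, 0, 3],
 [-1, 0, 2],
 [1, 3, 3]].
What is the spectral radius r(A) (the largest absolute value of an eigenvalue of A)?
r(A) ≈ 4.4735

The eigenvalues of A are the roots of its characteristic polynomial. With M = A (coefficients from the trace, the sum of principal 2x2 minors, and det A):
  p(λ) = det(λ I - M) = λ^3 - 18λ - 9.
No integer candidate from the rational root theorem (±divisors of 9) is a root, so the roots are irrational. The cubic discriminant is Δ = 21141 > 0, so there are three distinct real roots. p(-4) = -1 and p(-3) = 18 have opposite signs, so a root lies in (-4, -3); Newton's method refines it to λ ≈ -3.9662. p(-1) = 8 and p(0) = -9 have opposite signs, so a root lies in (-1, 0); Newton's method refines it to λ ≈ -0.5073. p(4) = -17 and p(5) = 26 have opposite signs, so a root lies in (4, 5); Newton's method refines it to λ ≈ 4.4735. Check (Vieta): the three roots sum to 0, matching tr M = 0.
Thus the eigenvalues (to 4 decimals) are -3.9662 (modulus 3.9662); -0.5073 (modulus 0.5073); 4.4735 (modulus 4.4735). The spectral radius is the largest modulus: r(A) ≈ 4.4735. (Cross-check: r(A) ≤ ||A||_2 ≈ 5.3544; equality holds whenever A is normal, though it can also hold for some non-normal A.)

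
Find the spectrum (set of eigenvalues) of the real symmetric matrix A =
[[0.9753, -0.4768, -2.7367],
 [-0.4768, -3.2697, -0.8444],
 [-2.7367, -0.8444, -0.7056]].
sigma(A) ≈ {-4, -2, 3}

A is real symmetric, so its spectrum consists of real eigenvalues. Expanding the characteristic polynomial of the displayed matrix gives
  det(λ I - A) = p(λ) = λ^3 + (3)λ^2 + (-10)λ + (-24).
Solving p(λ) = 0 yields eigenvalues ≈ -4, -2, 3. (A is shown rounded to 4 decimals, so these recover the underlying integer eigenvalues to within that precision.)
Verification: the trace of A = -3 equals the sum of eigenvalues -3, and det(A) ≈ 24.0000 matches the eigenvalue product 24.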